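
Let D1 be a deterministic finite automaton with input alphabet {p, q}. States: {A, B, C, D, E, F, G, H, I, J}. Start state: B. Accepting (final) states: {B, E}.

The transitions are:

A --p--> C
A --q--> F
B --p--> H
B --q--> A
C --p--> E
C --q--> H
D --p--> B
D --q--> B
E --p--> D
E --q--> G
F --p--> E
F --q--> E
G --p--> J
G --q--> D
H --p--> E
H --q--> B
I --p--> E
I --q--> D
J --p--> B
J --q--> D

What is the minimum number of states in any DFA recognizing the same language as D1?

4

States {I} cannot be reached from the start state, so discard them.
Start with accepting vs non-accepting: {B,E} | {A,C,D,F,G,H,J}.
Split {A,C,D,F,G,H,J} by δ(·,p) → {C,D,F,H,J} and {A,G}.
On input q, block {C,D,F,H,J} splits into {D,F,H} and {C,J}.
No further refinement is possible. Final partition (4 blocks): {B,E} | {D,F,H} | {A,G} | {C,J}.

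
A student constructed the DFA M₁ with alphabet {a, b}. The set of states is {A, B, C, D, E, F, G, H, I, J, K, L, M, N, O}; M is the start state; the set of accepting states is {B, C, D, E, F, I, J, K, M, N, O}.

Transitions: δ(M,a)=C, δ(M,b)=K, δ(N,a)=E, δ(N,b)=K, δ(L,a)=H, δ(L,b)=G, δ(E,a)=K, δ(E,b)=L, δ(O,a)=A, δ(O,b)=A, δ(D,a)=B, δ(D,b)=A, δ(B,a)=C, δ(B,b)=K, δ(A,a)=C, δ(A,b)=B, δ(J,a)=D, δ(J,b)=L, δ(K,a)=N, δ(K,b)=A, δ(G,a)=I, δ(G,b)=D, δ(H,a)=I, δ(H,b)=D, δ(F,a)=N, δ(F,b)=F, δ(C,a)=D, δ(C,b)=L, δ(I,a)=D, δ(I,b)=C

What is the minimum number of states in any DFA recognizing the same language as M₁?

7

States {F,J,O} cannot be reached from the start state, so discard them.
P0 = {B,C,D,E,I,K,M,N} | {A,G,H,L}.
Refine {B,C,D,E,I,K,M,N} on symbol b: members go to different blocks, giving {B,I,M,N} and {C,D,E,K}.
Refine {A,G,H,L} on symbol a: members go to different blocks, giving {G,H} and {A} and {L}.
Refine {C,D,E,K} on symbol a: members go to different blocks, giving {C,E} and {D,K}.
Refine {B,I,M,N} on symbol a: members go to different blocks, giving {B,M,N} and {I}.
The partition is now stable with 7 blocks: {B,M,N} | {G,H} | {C,E} | {A} | {L} | {D,K} | {I}.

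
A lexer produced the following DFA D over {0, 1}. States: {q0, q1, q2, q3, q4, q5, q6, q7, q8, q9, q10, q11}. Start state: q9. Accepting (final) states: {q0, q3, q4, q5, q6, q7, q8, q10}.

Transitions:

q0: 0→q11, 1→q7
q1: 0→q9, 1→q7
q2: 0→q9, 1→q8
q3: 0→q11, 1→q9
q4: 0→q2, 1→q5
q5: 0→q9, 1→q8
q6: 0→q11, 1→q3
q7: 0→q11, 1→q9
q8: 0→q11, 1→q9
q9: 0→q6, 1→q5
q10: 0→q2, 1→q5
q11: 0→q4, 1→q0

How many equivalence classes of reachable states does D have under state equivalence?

7

Reachable states from the start: {q0,q2,q3,q4,q5,q6,q7,q8,q9,q11}. Unreachable: {q1,q10} — drop them.
Initial partition by acceptance: {q0,q3,q4,q5,q6,q7,q8} | {q2,q9,q11}.
Split {q0,q3,q4,q5,q6,q7,q8} by δ(·,1) → {q0,q4,q5,q6} and {q3,q7,q8}.
Refine {q0,q4,q5,q6} on symbol 1: members go to different blocks, giving {q0,q5,q6} and {q4}.
On input 0, block {q2,q9,q11} splits into {q2} and {q9} and {q11}.
On input 0, block {q0,q5,q6} splits into {q0,q6} and {q5}.
The partition is now stable with 7 blocks: {q0,q6} | {q2} | {q3,q7,q8} | {q4} | {q9} | {q11} | {q5}.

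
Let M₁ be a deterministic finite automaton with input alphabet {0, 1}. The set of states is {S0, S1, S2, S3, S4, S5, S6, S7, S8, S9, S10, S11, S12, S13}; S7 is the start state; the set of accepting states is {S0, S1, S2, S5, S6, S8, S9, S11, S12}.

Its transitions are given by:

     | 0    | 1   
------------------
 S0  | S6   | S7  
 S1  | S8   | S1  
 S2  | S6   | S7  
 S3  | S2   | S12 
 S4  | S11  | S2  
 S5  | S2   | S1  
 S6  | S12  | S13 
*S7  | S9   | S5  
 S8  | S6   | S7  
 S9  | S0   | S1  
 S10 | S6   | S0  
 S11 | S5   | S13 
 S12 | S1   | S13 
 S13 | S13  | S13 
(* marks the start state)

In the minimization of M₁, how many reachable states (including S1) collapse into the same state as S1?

3

First remove the unreachable states {S3,S4,S10,S11}; 10 states remain.
Start with accepting vs non-accepting: {S0,S1,S2,S5,S6,S8,S9,S12} | {S7,S13}.
Refine {S0,S1,S2,S5,S6,S8,S9,S12} on symbol 1: members go to different blocks, giving {S0,S2,S6,S8,S12} and {S1,S5,S9}.
Refine {S0,S2,S6,S8,S12} on symbol 0: members go to different blocks, giving {S0,S2,S6,S8} and {S12}.
Split {S0,S2,S6,S8} by δ(·,0) → {S0,S2,S8} and {S6}.
On input 0, block {S7,S13} splits into {S7} and {S13}.
No further refinement is possible. Final partition (6 blocks): {S0,S2,S8} | {S7} | {S1,S5,S9} | {S12} | {S6} | {S13}.
State S1 belongs to the block {S1,S5,S9}, which has 3 states.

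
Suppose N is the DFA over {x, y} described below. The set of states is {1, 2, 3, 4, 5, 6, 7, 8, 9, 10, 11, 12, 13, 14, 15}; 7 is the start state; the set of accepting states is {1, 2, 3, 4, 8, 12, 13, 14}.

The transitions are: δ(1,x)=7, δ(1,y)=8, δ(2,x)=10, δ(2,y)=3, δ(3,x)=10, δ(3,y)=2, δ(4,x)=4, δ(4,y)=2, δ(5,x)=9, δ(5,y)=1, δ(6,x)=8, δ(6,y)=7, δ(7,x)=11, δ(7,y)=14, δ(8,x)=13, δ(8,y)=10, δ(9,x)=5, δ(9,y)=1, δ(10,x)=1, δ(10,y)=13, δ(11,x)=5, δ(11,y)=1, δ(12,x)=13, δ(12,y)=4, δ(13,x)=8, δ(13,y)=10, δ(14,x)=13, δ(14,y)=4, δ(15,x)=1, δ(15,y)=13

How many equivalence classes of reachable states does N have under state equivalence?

States {6,12,15} cannot be reached from the start state, so discard them.
Initial partition by acceptance: {1,2,3,4,8,13,14} | {5,7,9,10,11}.
On input x, block {1,2,3,4,8,13,14} splits into {4,8,13,14} and {1,2,3}.
On input y, block {4,8,13,14} splits into {8,13} and {4} and {14}.
Split {5,7,9,10,11} by δ(·,x) → {5,7,9,11} and {10}.
On input y, block {5,7,9,11} splits into {5,9,11} and {7}.
Refine {1,2,3} on symbol x: members go to different blocks, giving {2,3} and {1}.
Stable partition: {8,13} | {5,9,11} | {2,3} | {4} | {14} | {10} | {7} | {1} — 8 equivalence classes.

8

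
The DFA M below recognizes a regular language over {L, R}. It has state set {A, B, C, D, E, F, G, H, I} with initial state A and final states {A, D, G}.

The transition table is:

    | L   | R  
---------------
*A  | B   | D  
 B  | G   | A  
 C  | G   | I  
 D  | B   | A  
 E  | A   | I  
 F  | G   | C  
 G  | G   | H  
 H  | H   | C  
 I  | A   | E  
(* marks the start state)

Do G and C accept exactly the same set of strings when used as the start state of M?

States {F} cannot be reached from the start state, so discard them.
Start with accepting vs non-accepting: {A,D,G} | {B,C,E,H,I}.
Split {A,D,G} by δ(·,L) → {A,D} and {G}.
Split {B,C,E,H,I} by δ(·,L) → {B,C} and {E,I} and {H}.
Split {B,C} by δ(·,R) → {B} and {C}.
No further refinement is possible. Final partition (6 blocks): {A,D} | {B} | {G} | {E,I} | {H} | {C}.
G and C end up in different blocks, so they are distinguishable. For instance, the string 'ε' is accepted from only G.

No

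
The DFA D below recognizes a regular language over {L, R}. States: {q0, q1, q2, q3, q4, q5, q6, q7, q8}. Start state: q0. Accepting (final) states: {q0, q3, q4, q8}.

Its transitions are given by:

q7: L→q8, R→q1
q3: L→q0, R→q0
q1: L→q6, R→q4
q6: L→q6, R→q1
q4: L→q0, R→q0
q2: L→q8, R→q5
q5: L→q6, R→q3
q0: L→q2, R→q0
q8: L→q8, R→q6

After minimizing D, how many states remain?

States {q7} cannot be reached from the start state, so discard them.
Initial partition by acceptance: {q0,q3,q4,q8} | {q1,q2,q5,q6}.
On input L, block {q0,q3,q4,q8} splits into {q3,q4,q8} and {q0}.
On input L, block {q3,q4,q8} splits into {q3,q4} and {q8}.
Split {q1,q2,q5,q6} by δ(·,L) → {q1,q5,q6} and {q2}.
Split {q1,q5,q6} by δ(·,R) → {q1,q5} and {q6}.
The partition is now stable with 6 blocks: {q3,q4} | {q1,q5} | {q0} | {q8} | {q2} | {q6}.

6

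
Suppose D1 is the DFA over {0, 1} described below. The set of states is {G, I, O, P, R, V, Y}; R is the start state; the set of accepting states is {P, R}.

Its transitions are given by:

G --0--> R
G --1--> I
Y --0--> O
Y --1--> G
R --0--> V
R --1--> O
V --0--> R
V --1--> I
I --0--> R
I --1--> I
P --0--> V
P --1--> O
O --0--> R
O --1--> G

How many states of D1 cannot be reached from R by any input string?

2

Starting at R and following transitions, the reachable set is {G, I, O, R, V}. That leaves P, Y unreachable — 2 in total.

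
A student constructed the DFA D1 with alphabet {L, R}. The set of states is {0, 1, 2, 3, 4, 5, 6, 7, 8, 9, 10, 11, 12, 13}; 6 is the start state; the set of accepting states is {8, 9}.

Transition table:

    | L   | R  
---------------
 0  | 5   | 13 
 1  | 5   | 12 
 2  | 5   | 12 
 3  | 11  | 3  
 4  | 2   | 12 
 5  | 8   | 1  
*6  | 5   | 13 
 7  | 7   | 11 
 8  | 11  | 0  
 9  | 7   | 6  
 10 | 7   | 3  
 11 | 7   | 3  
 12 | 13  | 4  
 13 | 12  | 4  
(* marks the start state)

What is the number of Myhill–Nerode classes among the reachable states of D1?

States {9,10} cannot be reached from the start state, so discard them.
Initial partition by acceptance: {8} | {0,1,2,3,4,5,6,7,11,12,13}.
Split {0,1,2,3,4,5,6,7,11,12,13} by δ(·,L) → {0,1,2,3,4,6,7,11,12,13} and {5}.
On input L, block {0,1,2,3,4,6,7,11,12,13} splits into {3,4,7,11,12,13} and {0,1,2,6}.
On input L, block {3,4,7,11,12,13} splits into {3,7,11,12,13} and {4}.
Refine {3,7,11,12,13} on symbol R: members go to different blocks, giving {3,7,11} and {12,13}.
Stable partition: {8} | {3,7,11} | {5} | {0,1,2,6} | {4} | {12,13} — 6 equivalence classes.

6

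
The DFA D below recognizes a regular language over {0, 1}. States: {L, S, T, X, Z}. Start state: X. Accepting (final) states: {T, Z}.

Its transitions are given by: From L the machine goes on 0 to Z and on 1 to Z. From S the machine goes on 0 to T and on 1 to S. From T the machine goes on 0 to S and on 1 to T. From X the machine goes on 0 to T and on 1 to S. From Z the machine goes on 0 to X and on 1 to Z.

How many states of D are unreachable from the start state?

2

BFS from X reaches {S, T, X}; the 2 state(s) L, Z are never visited.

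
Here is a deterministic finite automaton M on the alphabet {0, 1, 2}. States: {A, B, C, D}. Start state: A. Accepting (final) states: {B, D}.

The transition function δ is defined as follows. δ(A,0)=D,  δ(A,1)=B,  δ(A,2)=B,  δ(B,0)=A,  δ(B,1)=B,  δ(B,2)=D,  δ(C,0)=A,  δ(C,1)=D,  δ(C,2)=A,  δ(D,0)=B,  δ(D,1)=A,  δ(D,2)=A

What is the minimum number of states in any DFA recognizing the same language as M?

First remove the unreachable states {C}; 3 states remain.
Initial partition by acceptance: {B,D} | {A}.
Refine {B,D} on symbol 0: members go to different blocks, giving {B} and {D}.
No further refinement is possible. Final partition (3 blocks): {B} | {A} | {D}.

3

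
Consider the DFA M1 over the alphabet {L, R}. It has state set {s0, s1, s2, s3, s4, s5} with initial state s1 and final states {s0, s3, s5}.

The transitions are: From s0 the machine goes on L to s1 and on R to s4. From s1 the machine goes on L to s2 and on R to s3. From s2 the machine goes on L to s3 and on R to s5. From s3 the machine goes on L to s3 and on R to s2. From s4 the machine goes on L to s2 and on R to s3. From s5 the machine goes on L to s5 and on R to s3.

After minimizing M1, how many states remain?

Reachable states from the start: {s1,s2,s3,s5}. Unreachable: {s0,s4} — drop them.
P0 = {s3,s5} | {s1,s2}.
On input R, block {s3,s5} splits into {s3} and {s5}.
Refine {s1,s2} on symbol L: members go to different blocks, giving {s1} and {s2}.
Stable partition: {s3} | {s1} | {s5} | {s2} — 4 equivalence classes.

4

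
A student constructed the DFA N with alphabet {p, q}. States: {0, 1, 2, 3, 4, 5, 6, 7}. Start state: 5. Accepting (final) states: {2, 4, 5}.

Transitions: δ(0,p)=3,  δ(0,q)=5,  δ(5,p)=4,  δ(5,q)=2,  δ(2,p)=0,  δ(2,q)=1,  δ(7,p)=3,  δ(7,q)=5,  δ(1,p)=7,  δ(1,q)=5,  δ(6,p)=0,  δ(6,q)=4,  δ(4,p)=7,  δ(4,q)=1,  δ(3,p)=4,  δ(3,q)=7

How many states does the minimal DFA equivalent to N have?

5

States {6} cannot be reached from the start state, so discard them.
Start with accepting vs non-accepting: {2,4,5} | {0,1,3,7}.
Refine {2,4,5} on symbol p: members go to different blocks, giving {2,4} and {5}.
Split {0,1,3,7} by δ(·,p) → {0,1,7} and {3}.
On input p, block {0,1,7} splits into {0,7} and {1}.
The partition is now stable with 5 blocks: {2,4} | {0,7} | {5} | {3} | {1}.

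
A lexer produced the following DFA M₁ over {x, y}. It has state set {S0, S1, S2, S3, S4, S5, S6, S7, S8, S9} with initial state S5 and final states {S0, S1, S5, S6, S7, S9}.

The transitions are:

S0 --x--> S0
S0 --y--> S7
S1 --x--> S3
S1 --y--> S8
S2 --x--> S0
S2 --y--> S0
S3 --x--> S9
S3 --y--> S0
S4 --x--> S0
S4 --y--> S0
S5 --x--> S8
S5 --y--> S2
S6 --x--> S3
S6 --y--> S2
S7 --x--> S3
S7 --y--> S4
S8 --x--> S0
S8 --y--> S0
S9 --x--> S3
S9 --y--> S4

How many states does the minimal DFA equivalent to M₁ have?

5

Reachable states from the start: {S0,S2,S3,S4,S5,S7,S8,S9}. Unreachable: {S1,S6} — drop them.
Start with accepting vs non-accepting: {S0,S5,S7,S9} | {S2,S3,S4,S8}.
Refine {S0,S5,S7,S9} on symbol x: members go to different blocks, giving {S5,S7,S9} and {S0}.
Refine {S2,S3,S4,S8} on symbol x: members go to different blocks, giving {S2,S4,S8} and {S3}.
Split {S5,S7,S9} by δ(·,x) → {S7,S9} and {S5}.
Stable partition: {S7,S9} | {S2,S4,S8} | {S0} | {S3} | {S5} — 5 equivalence classes.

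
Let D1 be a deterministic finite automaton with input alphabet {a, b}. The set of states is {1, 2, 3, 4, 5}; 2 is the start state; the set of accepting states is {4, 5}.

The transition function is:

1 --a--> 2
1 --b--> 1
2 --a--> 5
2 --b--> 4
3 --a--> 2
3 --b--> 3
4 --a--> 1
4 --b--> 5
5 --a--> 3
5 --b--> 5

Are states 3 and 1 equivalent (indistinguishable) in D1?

Yes

P0 = {4,5} | {1,2,3}.
On input a, block {1,2,3} splits into {1,3} and {2}.
No further refinement is possible. Final partition (3 blocks): {4,5} | {1,3} | {2}.
3 and 1 lie in the same block of the stable partition, so they are equivalent — no string distinguishes them.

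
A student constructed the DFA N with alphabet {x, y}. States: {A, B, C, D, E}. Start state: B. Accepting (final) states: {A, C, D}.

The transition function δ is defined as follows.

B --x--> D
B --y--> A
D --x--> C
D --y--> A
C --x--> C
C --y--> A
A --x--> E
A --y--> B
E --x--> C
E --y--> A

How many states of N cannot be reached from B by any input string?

Exploring from B, all states are eventually visited, so none are unreachable.

0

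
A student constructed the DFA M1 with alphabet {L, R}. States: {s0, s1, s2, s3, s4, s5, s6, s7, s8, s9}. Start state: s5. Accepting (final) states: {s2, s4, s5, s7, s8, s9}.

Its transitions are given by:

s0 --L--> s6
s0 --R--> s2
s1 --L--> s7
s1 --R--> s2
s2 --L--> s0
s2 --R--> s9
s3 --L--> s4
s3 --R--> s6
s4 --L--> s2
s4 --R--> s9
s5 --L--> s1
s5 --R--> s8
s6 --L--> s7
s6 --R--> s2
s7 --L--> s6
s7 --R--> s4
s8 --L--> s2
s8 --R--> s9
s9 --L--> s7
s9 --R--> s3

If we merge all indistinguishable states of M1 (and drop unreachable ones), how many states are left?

7

P0 = {s2,s4,s5,s7,s8,s9} | {s0,s1,s3,s6}.
On input L, block {s2,s4,s5,s7,s8,s9} splits into {s2,s5,s7} and {s4,s8,s9}.
Refine {s0,s1,s3,s6} on symbol L: members go to different blocks, giving {s1,s6} and {s0} and {s3}.
On input L, block {s2,s5,s7} splits into {s5,s7} and {s2}.
On input L, block {s4,s8,s9} splits into {s4,s8} and {s9}.
The partition is now stable with 7 blocks: {s5,s7} | {s1,s6} | {s4,s8} | {s0} | {s3} | {s2} | {s9}.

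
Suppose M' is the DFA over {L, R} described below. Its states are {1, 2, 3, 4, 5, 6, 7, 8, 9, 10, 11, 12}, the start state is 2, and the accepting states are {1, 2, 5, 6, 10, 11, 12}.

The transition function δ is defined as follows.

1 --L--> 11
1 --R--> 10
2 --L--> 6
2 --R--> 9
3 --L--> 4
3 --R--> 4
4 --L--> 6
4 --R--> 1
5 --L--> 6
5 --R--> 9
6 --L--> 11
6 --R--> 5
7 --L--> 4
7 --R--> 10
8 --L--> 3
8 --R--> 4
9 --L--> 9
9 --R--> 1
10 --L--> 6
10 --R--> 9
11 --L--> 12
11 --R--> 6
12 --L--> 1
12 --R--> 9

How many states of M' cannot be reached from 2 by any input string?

4

Starting at 2 and following transitions, the reachable set is {1, 2, 5, 6, 9, 10, 11, 12}. That leaves 3, 4, 7, 8 unreachable — 4 in total.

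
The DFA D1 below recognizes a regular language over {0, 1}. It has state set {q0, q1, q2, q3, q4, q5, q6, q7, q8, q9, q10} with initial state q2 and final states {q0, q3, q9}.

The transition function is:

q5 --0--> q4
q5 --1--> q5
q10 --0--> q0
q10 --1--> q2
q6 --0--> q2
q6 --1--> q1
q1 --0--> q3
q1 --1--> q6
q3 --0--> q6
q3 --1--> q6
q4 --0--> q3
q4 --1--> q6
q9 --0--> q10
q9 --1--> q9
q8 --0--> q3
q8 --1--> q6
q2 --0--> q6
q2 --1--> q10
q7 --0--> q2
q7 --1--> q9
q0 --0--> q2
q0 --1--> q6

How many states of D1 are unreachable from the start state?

BFS from q2 reaches {q0, q1, q2, q3, q6, q10}; the 5 state(s) q4, q5, q7, q8, q9 are never visited.

5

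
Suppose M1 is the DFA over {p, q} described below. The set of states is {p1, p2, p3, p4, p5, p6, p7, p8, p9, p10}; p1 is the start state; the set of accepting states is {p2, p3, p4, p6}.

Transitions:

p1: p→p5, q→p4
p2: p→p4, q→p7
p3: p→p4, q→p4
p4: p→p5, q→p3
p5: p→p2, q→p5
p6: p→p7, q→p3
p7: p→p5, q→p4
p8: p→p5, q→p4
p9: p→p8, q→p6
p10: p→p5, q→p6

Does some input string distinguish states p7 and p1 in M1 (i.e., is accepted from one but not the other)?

No

First remove the unreachable states {p6,p8,p9,p10}; 6 states remain.
P0 = {p2,p3,p4} | {p1,p5,p7}.
Split {p2,p3,p4} by δ(·,p) → {p2,p3} and {p4}.
Refine {p2,p3} on symbol q: members go to different blocks, giving {p2} and {p3}.
Split {p1,p5,p7} by δ(·,p) → {p1,p7} and {p5}.
The partition is now stable with 5 blocks: {p2} | {p1,p7} | {p4} | {p3} | {p5}.
p7 and p1 lie in the same block of the stable partition, so they are equivalent — no string distinguishes them.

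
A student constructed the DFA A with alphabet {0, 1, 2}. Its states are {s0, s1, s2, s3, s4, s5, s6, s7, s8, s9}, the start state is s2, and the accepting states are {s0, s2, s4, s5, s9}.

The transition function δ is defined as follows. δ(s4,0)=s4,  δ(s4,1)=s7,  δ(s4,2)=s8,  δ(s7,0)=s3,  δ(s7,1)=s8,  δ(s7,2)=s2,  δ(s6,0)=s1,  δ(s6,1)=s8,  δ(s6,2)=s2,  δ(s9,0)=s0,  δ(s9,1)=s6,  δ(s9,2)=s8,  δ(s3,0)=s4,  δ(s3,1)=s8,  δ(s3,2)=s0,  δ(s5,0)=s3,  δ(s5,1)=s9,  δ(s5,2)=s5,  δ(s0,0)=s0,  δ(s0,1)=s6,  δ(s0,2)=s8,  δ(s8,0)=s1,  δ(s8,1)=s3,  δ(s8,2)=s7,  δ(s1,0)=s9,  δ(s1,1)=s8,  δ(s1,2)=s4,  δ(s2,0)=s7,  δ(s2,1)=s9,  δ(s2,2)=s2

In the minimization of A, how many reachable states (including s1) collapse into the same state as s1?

Reachable states from the start: {s0,s1,s2,s3,s4,s6,s7,s8,s9}. Unreachable: {s5} — drop them.
P0 = {s0,s2,s4,s9} | {s1,s3,s6,s7,s8}.
Refine {s0,s2,s4,s9} on symbol 0: members go to different blocks, giving {s0,s4,s9} and {s2}.
On input 0, block {s1,s3,s6,s7,s8} splits into {s6,s7,s8} and {s1,s3}.
Split {s6,s7,s8} by δ(·,1) → {s6,s7} and {s8}.
Stable partition: {s0,s4,s9} | {s6,s7} | {s2} | {s1,s3} | {s8} — 5 equivalence classes.
The equivalence class containing s1 is {s1,s3}, of size 2.

2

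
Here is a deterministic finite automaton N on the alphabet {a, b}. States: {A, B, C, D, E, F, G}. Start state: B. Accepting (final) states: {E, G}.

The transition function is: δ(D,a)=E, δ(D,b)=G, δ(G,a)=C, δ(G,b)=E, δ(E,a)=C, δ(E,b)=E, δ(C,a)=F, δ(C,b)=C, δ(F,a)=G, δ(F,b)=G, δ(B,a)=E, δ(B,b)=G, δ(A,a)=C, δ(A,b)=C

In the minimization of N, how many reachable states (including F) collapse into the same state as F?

Reachable states from the start: {B,C,E,F,G}. Unreachable: {A,D} — drop them.
Start with accepting vs non-accepting: {E,G} | {B,C,F}.
Split {B,C,F} by δ(·,a) → {B,F} and {C}.
The partition is now stable with 3 blocks: {E,G} | {B,F} | {C}.
The equivalence class containing F is {B,F}, of size 2.

2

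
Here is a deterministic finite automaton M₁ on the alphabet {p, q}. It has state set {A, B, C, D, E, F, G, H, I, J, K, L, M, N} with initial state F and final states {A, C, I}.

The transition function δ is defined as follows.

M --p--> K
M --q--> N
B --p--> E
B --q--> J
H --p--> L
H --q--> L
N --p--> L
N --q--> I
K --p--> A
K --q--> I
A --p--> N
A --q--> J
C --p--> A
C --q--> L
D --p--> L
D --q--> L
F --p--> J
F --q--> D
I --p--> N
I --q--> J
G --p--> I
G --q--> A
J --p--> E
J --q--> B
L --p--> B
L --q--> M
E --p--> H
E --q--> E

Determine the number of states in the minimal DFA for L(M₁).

Reachable states from the start: {A,B,D,E,F,H,I,J,K,L,M,N}. Unreachable: {C,G} — drop them.
Start with accepting vs non-accepting: {A,I} | {B,D,E,F,H,J,K,L,M,N}.
On input p, block {B,D,E,F,H,J,K,L,M,N} splits into {B,D,E,F,H,J,L,M,N} and {K}.
On input p, block {B,D,E,F,H,J,L,M,N} splits into {B,D,E,F,H,J,L,N} and {M}.
Split {B,D,E,F,H,J,L,N} by δ(·,q) → {B,D,E,F,H,J} and {L} and {N}.
On input p, block {B,D,E,F,H,J} splits into {B,E,F,J} and {D,H}.
On input p, block {B,E,F,J} splits into {B,F,J} and {E}.
On input p, block {B,F,J} splits into {B,J} and {F}.
Stable partition: {A,I} | {B,J} | {K} | {M} | {L} | {N} | {D,H} | {E} | {F} — 9 equivalence classes.

9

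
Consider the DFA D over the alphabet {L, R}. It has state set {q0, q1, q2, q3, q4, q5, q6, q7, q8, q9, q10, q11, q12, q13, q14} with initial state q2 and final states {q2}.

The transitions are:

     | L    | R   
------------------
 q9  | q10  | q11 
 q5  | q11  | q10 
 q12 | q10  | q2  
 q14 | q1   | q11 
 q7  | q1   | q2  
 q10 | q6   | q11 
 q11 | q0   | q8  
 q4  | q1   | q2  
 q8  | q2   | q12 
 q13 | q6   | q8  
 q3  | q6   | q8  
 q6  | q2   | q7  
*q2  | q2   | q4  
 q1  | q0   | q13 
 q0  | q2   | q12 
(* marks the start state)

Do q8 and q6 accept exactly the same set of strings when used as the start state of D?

First remove the unreachable states {q3,q5,q9,q14}; 11 states remain.
Start with accepting vs non-accepting: {q2} | {q0,q1,q4,q6,q7,q8,q10,q11,q12,q13}.
On input L, block {q0,q1,q4,q6,q7,q8,q10,q11,q12,q13} splits into {q1,q4,q7,q10,q11,q12,q13} and {q0,q6,q8}.
On input L, block {q1,q4,q7,q10,q11,q12,q13} splits into {q1,q10,q11,q13} and {q4,q7,q12}.
On input R, block {q1,q10,q11,q13} splits into {q1,q10} and {q11,q13}.
The partition is now stable with 5 blocks: {q2} | {q1,q10} | {q0,q6,q8} | {q4,q7,q12} | {q11,q13}.
q8 and q6 lie in the same block of the stable partition, so they are equivalent — no string distinguishes them.

Yes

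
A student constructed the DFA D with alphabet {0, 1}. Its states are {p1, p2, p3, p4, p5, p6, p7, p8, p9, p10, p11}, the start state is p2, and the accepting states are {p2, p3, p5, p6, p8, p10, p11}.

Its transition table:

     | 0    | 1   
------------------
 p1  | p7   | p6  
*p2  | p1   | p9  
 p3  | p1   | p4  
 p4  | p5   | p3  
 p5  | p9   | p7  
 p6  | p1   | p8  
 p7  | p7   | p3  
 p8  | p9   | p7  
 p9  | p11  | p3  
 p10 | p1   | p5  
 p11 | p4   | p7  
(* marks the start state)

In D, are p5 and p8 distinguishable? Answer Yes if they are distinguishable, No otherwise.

States {p10} cannot be reached from the start state, so discard them.
Start with accepting vs non-accepting: {p2,p3,p5,p6,p8,p11} | {p1,p4,p7,p9}.
On input 1, block {p2,p3,p5,p6,p8,p11} splits into {p2,p3,p5,p8,p11} and {p6}.
Refine {p1,p4,p7,p9} on symbol 0: members go to different blocks, giving {p1,p7} and {p4,p9}.
On input 0, block {p2,p3,p5,p8,p11} splits into {p5,p8,p11} and {p2,p3}.
On input 1, block {p1,p7} splits into {p1} and {p7}.
No further refinement is possible. Final partition (6 blocks): {p5,p8,p11} | {p1} | {p6} | {p4,p9} | {p2,p3} | {p7}.
p5 and p8 lie in the same block of the stable partition, so they are equivalent — no string distinguishes them.

No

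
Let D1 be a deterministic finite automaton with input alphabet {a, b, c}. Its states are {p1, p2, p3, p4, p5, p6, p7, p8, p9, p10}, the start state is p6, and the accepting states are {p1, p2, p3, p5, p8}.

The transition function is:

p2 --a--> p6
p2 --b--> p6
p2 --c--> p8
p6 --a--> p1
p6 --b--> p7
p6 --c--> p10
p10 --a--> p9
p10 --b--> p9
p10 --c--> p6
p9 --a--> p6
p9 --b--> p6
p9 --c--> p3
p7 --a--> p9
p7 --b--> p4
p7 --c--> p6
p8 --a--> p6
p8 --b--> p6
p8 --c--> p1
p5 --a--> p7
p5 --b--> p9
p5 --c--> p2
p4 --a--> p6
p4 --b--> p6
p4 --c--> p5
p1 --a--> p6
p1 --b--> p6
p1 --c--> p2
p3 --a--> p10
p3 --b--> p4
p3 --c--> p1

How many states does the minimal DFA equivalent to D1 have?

Initial partition by acceptance: {p1,p2,p3,p5,p8} | {p4,p6,p7,p9,p10}.
On input a, block {p4,p6,p7,p9,p10} splits into {p4,p7,p9,p10} and {p6}.
Refine {p1,p2,p3,p5,p8} on symbol a: members go to different blocks, giving {p1,p2,p8} and {p3,p5}.
Refine {p4,p7,p9,p10} on symbol a: members go to different blocks, giving {p4,p9} and {p7,p10}.
The partition is now stable with 5 blocks: {p1,p2,p8} | {p4,p9} | {p6} | {p3,p5} | {p7,p10}.

5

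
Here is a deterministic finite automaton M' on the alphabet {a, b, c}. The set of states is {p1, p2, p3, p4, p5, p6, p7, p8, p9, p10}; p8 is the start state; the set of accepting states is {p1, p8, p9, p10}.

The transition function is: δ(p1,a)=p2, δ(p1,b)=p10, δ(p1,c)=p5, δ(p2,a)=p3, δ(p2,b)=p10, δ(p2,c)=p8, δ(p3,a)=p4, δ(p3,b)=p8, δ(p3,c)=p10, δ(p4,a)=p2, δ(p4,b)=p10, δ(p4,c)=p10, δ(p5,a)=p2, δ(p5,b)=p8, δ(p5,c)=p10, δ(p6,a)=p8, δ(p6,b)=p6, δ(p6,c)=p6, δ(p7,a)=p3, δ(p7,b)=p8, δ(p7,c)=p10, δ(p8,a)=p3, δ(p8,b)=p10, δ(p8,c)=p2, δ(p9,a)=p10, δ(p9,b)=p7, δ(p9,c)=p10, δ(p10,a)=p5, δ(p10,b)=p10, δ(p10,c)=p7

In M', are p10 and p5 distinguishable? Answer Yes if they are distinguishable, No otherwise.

Reachable states from the start: {p2,p3,p4,p5,p7,p8,p10}. Unreachable: {p1,p6,p9} — drop them.
Start with accepting vs non-accepting: {p8,p10} | {p2,p3,p4,p5,p7}.
Stable partition: {p8,p10} | {p2,p3,p4,p5,p7} — 2 equivalence classes.
p10 and p5 end up in different blocks, so they are distinguishable. For instance, the string 'ε' is accepted from only p10.

Yes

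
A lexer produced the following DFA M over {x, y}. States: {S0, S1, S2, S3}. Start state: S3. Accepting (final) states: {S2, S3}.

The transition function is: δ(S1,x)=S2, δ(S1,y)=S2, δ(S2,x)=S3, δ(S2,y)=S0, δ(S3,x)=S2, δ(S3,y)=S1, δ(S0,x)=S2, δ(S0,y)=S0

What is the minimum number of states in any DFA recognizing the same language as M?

4

Every state is reachable, so we keep all 4.
Initial partition by acceptance: {S2,S3} | {S0,S1}.
Refine {S0,S1} on symbol y: members go to different blocks, giving {S0} and {S1}.
Split {S2,S3} by δ(·,y) → {S2} and {S3}.
The partition is now stable with 4 blocks: {S2} | {S0} | {S1} | {S3}.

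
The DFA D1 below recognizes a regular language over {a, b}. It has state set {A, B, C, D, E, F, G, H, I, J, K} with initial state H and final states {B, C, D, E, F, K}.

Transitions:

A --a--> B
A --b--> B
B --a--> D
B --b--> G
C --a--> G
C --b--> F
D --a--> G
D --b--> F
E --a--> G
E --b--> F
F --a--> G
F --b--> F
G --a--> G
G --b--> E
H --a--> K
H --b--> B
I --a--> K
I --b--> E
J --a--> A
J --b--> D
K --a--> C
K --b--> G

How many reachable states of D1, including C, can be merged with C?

Reachable states from the start: {B,C,D,E,F,G,H,K}. Unreachable: {A,I,J} — drop them.
P0 = {B,C,D,E,F,K} | {G,H}.
On input a, block {B,C,D,E,F,K} splits into {C,D,E,F} and {B,K}.
On input a, block {G,H} splits into {G} and {H}.
No further refinement is possible. Final partition (4 blocks): {C,D,E,F} | {G} | {B,K} | {H}.
State C belongs to the block {C,D,E,F}, which has 4 states.

4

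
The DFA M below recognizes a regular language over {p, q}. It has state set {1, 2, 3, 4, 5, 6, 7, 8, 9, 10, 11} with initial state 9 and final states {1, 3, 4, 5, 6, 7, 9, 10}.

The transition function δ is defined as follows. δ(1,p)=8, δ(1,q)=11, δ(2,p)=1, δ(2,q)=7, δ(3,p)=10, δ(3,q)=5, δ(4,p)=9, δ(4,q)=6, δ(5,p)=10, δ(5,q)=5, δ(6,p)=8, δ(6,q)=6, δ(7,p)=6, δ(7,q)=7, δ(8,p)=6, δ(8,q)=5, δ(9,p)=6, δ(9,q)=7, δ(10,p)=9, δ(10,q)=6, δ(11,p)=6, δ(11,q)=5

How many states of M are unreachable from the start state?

BFS from 9 reaches {5, 6, 7, 8, 9, 10}; the 5 state(s) 1, 2, 3, 4, 11 are never visited.

5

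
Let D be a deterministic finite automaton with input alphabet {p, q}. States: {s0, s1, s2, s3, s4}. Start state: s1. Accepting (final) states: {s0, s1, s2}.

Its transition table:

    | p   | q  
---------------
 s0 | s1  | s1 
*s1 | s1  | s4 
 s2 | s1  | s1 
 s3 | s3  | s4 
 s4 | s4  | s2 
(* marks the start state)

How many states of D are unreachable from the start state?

2

Starting at s1 and following transitions, the reachable set is {s1, s2, s4}. That leaves s0, s3 unreachable — 2 in total.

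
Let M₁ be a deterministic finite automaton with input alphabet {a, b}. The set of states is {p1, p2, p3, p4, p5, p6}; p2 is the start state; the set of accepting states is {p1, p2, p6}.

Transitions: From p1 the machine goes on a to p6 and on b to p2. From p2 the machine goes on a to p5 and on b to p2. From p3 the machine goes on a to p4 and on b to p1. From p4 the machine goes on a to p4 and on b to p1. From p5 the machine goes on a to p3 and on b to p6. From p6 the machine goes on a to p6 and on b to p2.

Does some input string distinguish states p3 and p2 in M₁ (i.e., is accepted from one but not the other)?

Yes

Every state is reachable, so we keep all 6.
P0 = {p1,p2,p6} | {p3,p4,p5}.
Refine {p1,p2,p6} on symbol a: members go to different blocks, giving {p1,p6} and {p2}.
Stable partition: {p1,p6} | {p3,p4,p5} | {p2} — 3 equivalence classes.
p3 and p2 end up in different blocks, so they are distinguishable. For instance, the string 'ε' is accepted from only p2.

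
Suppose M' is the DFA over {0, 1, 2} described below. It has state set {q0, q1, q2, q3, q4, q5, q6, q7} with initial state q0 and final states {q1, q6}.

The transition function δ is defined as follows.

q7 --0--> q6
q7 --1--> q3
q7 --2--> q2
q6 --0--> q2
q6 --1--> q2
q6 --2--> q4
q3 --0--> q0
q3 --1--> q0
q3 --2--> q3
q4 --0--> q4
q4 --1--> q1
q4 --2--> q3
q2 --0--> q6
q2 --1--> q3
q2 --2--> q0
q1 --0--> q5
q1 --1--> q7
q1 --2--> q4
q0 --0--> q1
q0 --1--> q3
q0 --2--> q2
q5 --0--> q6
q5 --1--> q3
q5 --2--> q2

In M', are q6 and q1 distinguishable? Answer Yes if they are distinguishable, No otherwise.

No

All states are reachable from the start state.
Start with accepting vs non-accepting: {q1,q6} | {q0,q2,q3,q4,q5,q7}.
On input 0, block {q0,q2,q3,q4,q5,q7} splits into {q0,q2,q5,q7} and {q3,q4}.
Refine {q3,q4} on symbol 0: members go to different blocks, giving {q3} and {q4}.
Stable partition: {q1,q6} | {q0,q2,q5,q7} | {q3} | {q4} — 4 equivalence classes.
q6 and q1 lie in the same block of the stable partition, so they are equivalent — no string distinguishes them.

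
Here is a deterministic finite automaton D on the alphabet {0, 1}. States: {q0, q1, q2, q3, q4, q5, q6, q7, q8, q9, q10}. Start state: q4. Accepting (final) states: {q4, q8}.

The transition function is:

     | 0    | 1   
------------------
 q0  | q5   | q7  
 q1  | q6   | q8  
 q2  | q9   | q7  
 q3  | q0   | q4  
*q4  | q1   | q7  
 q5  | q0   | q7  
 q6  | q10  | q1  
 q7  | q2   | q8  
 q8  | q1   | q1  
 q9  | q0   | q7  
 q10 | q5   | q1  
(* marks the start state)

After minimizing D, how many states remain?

Reachable states from the start: {q0,q1,q2,q4,q5,q6,q7,q8,q9,q10}. Unreachable: {q3} — drop them.
P0 = {q4,q8} | {q0,q1,q2,q5,q6,q7,q9,q10}.
Split {q0,q1,q2,q5,q6,q7,q9,q10} by δ(·,1) → {q0,q2,q5,q6,q9,q10} and {q1,q7}.
No further refinement is possible. Final partition (3 blocks): {q4,q8} | {q0,q2,q5,q6,q9,q10} | {q1,q7}.

3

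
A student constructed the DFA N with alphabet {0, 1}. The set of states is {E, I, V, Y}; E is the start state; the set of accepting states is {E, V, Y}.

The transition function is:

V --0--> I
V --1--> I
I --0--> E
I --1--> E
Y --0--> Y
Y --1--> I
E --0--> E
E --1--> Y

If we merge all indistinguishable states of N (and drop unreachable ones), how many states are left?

3

First remove the unreachable states {V}; 3 states remain.
P0 = {E,Y} | {I}.
Refine {E,Y} on symbol 1: members go to different blocks, giving {Y} and {E}.
No further refinement is possible. Final partition (3 blocks): {Y} | {I} | {E}.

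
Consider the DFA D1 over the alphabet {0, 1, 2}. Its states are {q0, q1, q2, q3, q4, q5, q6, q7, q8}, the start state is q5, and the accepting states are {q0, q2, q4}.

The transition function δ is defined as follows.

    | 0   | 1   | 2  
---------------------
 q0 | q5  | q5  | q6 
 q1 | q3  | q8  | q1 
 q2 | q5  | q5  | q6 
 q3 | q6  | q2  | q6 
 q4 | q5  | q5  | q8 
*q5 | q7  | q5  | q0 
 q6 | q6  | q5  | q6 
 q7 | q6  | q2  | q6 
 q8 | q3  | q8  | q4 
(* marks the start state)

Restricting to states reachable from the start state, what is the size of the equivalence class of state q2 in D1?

2

Reachable states from the start: {q0,q2,q5,q6,q7}. Unreachable: {q1,q3,q4,q8} — drop them.
P0 = {q0,q2} | {q5,q6,q7}.
Refine {q5,q6,q7} on symbol 1: members go to different blocks, giving {q5,q6} and {q7}.
Refine {q5,q6} on symbol 0: members go to different blocks, giving {q5} and {q6}.
Stable partition: {q0,q2} | {q5} | {q7} | {q6} — 4 equivalence classes.
The equivalence class containing q2 is {q0,q2}, of size 2.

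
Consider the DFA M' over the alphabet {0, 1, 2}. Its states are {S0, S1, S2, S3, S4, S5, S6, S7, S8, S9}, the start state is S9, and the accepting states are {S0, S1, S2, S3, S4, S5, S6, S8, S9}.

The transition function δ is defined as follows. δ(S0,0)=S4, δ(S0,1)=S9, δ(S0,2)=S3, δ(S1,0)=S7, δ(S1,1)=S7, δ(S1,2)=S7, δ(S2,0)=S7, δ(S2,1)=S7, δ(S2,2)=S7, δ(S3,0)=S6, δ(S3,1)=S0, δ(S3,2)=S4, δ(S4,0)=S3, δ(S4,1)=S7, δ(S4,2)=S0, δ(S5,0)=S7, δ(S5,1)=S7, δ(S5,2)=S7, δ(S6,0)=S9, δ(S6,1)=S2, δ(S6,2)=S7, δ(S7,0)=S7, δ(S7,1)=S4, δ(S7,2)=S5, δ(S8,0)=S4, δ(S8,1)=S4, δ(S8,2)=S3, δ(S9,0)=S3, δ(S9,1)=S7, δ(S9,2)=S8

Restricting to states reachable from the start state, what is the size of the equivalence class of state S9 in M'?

2

First remove the unreachable states {S1}; 9 states remain.
P0 = {S0,S2,S3,S4,S5,S6,S8,S9} | {S7}.
On input 0, block {S0,S2,S3,S4,S5,S6,S8,S9} splits into {S0,S3,S4,S6,S8,S9} and {S2,S5}.
Split {S0,S3,S4,S6,S8,S9} by δ(·,1) → {S0,S3,S8} and {S4,S9} and {S6}.
On input 0, block {S0,S3,S8} splits into {S0,S8} and {S3}.
The partition is now stable with 6 blocks: {S0,S8} | {S7} | {S2,S5} | {S4,S9} | {S6} | {S3}.
The equivalence class containing S9 is {S4,S9}, of size 2.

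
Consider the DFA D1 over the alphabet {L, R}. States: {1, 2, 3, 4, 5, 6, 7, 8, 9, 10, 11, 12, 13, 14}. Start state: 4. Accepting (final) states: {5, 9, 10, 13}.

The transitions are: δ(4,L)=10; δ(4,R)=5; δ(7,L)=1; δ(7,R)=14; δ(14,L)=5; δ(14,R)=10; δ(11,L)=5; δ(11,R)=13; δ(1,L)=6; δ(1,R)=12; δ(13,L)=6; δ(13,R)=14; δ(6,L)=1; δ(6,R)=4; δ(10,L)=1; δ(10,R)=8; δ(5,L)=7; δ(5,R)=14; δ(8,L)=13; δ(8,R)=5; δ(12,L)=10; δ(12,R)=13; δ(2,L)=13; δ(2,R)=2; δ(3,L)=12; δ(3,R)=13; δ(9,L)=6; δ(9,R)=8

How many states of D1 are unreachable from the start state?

4

BFS from 4 reaches {1, 4, 5, 6, 7, 8, 10, 12, 13, 14}; the 4 state(s) 2, 3, 9, 11 are never visited.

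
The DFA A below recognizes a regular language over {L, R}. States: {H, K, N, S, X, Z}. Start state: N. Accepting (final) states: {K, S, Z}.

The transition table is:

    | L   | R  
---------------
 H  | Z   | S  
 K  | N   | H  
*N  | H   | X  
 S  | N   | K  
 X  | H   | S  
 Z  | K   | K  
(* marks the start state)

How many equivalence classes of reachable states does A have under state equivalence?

All states are reachable from the start state.
Start with accepting vs non-accepting: {K,S,Z} | {H,N,X}.
Refine {K,S,Z} on symbol L: members go to different blocks, giving {K,S} and {Z}.
Refine {K,S} on symbol R: members go to different blocks, giving {S} and {K}.
On input L, block {H,N,X} splits into {N,X} and {H}.
Refine {N,X} on symbol R: members go to different blocks, giving {N} and {X}.
Stable partition: {S} | {N} | {Z} | {K} | {H} | {X} — 6 equivalence classes.

6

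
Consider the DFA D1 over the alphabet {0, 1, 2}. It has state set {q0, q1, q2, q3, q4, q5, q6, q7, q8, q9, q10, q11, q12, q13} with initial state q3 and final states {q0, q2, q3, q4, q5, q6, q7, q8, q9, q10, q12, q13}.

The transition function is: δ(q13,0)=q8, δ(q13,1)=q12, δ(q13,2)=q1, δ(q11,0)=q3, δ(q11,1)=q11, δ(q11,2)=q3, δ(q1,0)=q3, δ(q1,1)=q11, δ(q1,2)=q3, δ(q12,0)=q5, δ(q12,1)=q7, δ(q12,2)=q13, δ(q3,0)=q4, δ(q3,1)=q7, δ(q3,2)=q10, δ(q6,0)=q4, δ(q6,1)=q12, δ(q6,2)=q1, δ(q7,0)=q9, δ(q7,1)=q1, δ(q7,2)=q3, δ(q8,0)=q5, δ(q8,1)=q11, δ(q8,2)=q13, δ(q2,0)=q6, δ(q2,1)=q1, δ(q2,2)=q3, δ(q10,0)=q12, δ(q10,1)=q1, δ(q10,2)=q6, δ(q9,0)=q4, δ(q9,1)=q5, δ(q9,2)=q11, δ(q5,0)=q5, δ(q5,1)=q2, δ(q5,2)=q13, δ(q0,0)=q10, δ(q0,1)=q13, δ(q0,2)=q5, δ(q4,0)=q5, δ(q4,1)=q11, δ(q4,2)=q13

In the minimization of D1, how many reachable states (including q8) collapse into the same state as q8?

3

States {q0} cannot be reached from the start state, so discard them.
Initial partition by acceptance: {q2,q3,q4,q5,q6,q7,q8,q9,q10,q12,q13} | {q1,q11}.
On input 1, block {q2,q3,q4,q5,q6,q7,q8,q9,q10,q12,q13} splits into {q3,q5,q6,q9,q12,q13} and {q2,q4,q7,q8,q10}.
Refine {q3,q5,q6,q9,q12,q13} on symbol 0: members go to different blocks, giving {q3,q6,q9,q13} and {q5,q12}.
On input 1, block {q3,q6,q9,q13} splits into {q6,q9,q13} and {q3}.
Refine {q2,q4,q7,q8,q10} on symbol 0: members go to different blocks, giving {q4,q8,q10} and {q2,q7}.
Stable partition: {q6,q9,q13} | {q1,q11} | {q4,q8,q10} | {q5,q12} | {q3} | {q2,q7} — 6 equivalence classes.
State q8 belongs to the block {q4,q8,q10}, which has 3 states.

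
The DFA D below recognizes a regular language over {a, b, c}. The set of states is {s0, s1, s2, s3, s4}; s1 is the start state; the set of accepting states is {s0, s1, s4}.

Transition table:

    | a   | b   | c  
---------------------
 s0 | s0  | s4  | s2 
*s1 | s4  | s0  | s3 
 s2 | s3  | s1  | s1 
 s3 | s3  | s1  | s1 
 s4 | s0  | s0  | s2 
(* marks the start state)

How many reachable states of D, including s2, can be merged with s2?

2

Every state is reachable, so we keep all 5.
P0 = {s0,s1,s4} | {s2,s3}.
Stable partition: {s0,s1,s4} | {s2,s3} — 2 equivalence classes.
The equivalence class containing s2 is {s2,s3}, of size 2.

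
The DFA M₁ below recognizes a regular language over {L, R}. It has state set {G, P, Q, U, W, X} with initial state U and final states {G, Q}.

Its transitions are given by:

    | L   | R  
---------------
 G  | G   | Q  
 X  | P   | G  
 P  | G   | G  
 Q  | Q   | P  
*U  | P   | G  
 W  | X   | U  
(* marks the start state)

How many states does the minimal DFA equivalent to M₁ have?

4

Reachable states from the start: {G,P,Q,U}. Unreachable: {W,X} — drop them.
P0 = {G,Q} | {P,U}.
Refine {G,Q} on symbol R: members go to different blocks, giving {G} and {Q}.
Refine {P,U} on symbol L: members go to different blocks, giving {U} and {P}.
The partition is now stable with 4 blocks: {G} | {U} | {Q} | {P}.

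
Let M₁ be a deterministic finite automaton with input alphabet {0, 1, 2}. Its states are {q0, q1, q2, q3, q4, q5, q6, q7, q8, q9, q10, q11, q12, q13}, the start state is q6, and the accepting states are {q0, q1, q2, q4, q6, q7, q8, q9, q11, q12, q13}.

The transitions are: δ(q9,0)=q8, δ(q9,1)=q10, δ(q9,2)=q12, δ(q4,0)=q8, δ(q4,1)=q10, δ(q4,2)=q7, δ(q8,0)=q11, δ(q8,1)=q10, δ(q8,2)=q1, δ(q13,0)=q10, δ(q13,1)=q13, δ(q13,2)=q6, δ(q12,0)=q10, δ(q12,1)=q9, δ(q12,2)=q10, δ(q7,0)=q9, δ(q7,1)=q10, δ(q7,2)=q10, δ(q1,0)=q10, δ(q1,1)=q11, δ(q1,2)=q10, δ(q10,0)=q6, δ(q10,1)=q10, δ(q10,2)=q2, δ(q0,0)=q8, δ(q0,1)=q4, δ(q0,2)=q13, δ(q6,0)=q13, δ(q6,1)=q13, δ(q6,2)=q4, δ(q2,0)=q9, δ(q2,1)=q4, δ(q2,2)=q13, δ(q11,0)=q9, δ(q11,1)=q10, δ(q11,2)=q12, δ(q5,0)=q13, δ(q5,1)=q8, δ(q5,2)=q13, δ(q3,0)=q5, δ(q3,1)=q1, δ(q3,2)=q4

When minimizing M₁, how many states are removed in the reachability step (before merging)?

3

Starting at q6 and following transitions, the reachable set is {q1, q2, q4, q6, q7, q8, q9, q10, q11, q12, q13}. That leaves q0, q3, q5 unreachable — 3 in total.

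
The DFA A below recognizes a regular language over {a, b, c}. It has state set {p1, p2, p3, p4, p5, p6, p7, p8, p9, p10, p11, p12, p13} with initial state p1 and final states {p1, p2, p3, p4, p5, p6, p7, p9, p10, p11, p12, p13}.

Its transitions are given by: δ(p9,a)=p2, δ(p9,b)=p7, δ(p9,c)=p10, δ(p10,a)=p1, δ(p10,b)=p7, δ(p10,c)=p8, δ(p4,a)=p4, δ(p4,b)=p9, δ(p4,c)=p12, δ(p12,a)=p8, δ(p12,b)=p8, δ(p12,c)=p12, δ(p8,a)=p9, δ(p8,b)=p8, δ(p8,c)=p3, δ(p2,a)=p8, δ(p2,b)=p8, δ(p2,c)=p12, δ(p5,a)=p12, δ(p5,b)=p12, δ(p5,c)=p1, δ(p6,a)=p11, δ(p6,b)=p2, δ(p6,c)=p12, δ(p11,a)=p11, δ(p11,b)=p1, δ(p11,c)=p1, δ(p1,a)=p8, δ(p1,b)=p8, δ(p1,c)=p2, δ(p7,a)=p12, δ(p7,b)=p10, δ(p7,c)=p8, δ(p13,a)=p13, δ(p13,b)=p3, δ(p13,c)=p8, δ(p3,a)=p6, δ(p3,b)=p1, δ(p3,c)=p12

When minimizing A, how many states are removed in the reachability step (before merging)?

3

BFS from p1 reaches {p1, p2, p3, p6, p7, p8, p9, p10, p11, p12}; the 3 state(s) p4, p5, p13 are never visited.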